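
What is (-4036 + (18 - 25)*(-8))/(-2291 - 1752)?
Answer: 3980/4043 ≈ 0.98442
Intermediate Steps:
(-4036 + (18 - 25)*(-8))/(-2291 - 1752) = (-4036 - 7*(-8))/(-4043) = (-4036 + 56)*(-1/4043) = -3980*(-1/4043) = 3980/4043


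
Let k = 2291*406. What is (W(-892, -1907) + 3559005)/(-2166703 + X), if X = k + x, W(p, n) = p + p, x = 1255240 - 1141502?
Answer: -3557221/1122819 ≈ -3.1681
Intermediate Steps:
x = 113738
W(p, n) = 2*p
k = 930146
X = 1043884 (X = 930146 + 113738 = 1043884)
(W(-892, -1907) + 3559005)/(-2166703 + X) = (2*(-892) + 3559005)/(-2166703 + 1043884) = (-1784 + 3559005)/(-1122819) = 3557221*(-1/1122819) = -3557221/1122819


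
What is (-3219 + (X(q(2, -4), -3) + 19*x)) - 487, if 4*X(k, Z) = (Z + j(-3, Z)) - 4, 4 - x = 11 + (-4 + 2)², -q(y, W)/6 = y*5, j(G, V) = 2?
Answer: -15665/4 ≈ -3916.3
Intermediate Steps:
q(y, W) = -30*y (q(y, W) = -6*y*5 = -30*y)
x = -11 (x = 4 - (11 + (-4 + 2)²) = 4 - (11 + (-2)²) = 4 - (11 + 4) = 4 - 1*15 = 4 - 15 = -11)
X(k, Z) = -½ + Z/4 (X(k, Z) = ((Z + 2) - 4)/4 = ((2 + Z) - 4)/4 = (-2 + Z)/4 = -½ + Z/4)
(-3219 + (X(q(2, -4), -3) + 19*x)) - 487 = (-3219 + ((-½ + (¼)*(-3)) + 19*(-11))) - 487 = (-3219 + ((-½ - ¾) - 209)) - 487 = (-3219 + (-5/4 - 209)) - 487 = (-3219 - 841/4) - 487 = -13717/4 - 487 = -15665/4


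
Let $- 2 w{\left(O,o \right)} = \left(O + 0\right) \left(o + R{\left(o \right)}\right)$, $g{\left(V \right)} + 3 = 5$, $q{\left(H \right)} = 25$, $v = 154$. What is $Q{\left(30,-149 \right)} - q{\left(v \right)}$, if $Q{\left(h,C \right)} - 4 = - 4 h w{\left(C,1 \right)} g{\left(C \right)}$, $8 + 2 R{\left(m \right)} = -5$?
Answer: $98319$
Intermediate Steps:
$g{\left(V \right)} = 2$ ($g{\left(V \right)} = -3 + 5 = 2$)
$R{\left(m \right)} = - \frac{13}{2}$ ($R{\left(m \right)} = -4 + \frac{1}{2} \left(-5\right) = -4 - \frac{5}{2} = - \frac{13}{2}$)
$w{\left(O,o \right)} = - \frac{O \left(- \frac{13}{2} + o\right)}{2}$ ($w{\left(O,o \right)} = - \frac{\left(O + 0\right) \left(o - \frac{13}{2}\right)}{2} = - \frac{O \left(- \frac{13}{2} + o\right)}{2}$)
$Q{\left(h,C \right)} = 4 - 22 C h$ ($Q{\left(h,C \right)} = 4 + - 4 h \frac{C \left(13 - 2\right)}{4} \cdot 2 = 4 + - 4 h \frac{1}{4} C 11 \cdot 2 = 4 + - 4 h \frac{11 C}{4} \cdot 2 = 4 + - 4 \frac{11 C h}{4} \cdot 2 = 4 + - 11 C h 2 = 4 - 22 C h$)
$Q{\left(30,-149 \right)} - q{\left(v \right)} = \left(4 - \left(-3278\right) 30\right) - 25 = \left(4 + 98340\right) - 25 = 98344 - 25 = 98319$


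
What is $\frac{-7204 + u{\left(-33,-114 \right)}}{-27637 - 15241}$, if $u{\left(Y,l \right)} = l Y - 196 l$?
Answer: $- \frac{9451}{21439} \approx -0.44083$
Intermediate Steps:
$u{\left(Y,l \right)} = - 196 l + Y l$ ($u{\left(Y,l \right)} = Y l - 196 l = - 196 l + Y l$)
$\frac{-7204 + u{\left(-33,-114 \right)}}{-27637 - 15241} = \frac{-7204 - 114 \left(-196 - 33\right)}{-27637 - 15241} = \frac{-7204 - -26106}{-42878} = \left(-7204 + 26106\right) \left(- \frac{1}{42878}\right) = 18902 \left(- \frac{1}{42878}\right) = - \frac{9451}{21439}$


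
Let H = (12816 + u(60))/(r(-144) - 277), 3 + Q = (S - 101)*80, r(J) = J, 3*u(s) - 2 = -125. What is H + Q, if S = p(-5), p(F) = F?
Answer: -3584118/421 ≈ -8513.3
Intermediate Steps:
S = -5
u(s) = -41 (u(s) = ⅔ + (⅓)*(-125) = ⅔ - 125/3 = -41)
Q = -8483 (Q = -3 + (-5 - 101)*80 = -3 - 106*80 = -3 - 8480 = -8483)
H = -12775/421 (H = (12816 - 41)/(-144 - 277) = 12775/(-421) = 12775*(-1/421) = -12775/421 ≈ -30.344)
H + Q = -12775/421 - 8483 = -3584118/421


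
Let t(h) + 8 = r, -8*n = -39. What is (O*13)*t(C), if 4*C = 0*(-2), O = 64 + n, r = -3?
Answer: -78793/8 ≈ -9849.1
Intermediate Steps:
n = 39/8 (n = -⅛*(-39) = 39/8 ≈ 4.8750)
O = 551/8 (O = 64 + 39/8 = 551/8 ≈ 68.875)
C = 0 (C = (0*(-2))/4 = (¼)*0 = 0)
t(h) = -11 (t(h) = -8 - 3 = -11)
(O*13)*t(C) = ((551/8)*13)*(-11) = (7163/8)*(-11) = -78793/8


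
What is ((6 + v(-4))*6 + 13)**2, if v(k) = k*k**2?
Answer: 112225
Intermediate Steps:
v(k) = k**3
((6 + v(-4))*6 + 13)**2 = ((6 + (-4)**3)*6 + 13)**2 = ((6 - 64)*6 + 13)**2 = (-58*6 + 13)**2 = (-348 + 13)**2 = (-335)**2 = 112225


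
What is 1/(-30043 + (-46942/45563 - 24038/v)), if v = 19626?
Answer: -63872817/1919075078780 ≈ -3.3283e-5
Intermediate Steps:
1/(-30043 + (-46942/45563 - 24038/v)) = 1/(-30043 + (-46942/45563 - 24038/19626)) = 1/(-30043 + (-46942*1/45563 - 24038*1/19626)) = 1/(-30043 + (-6706/6509 - 12019/9813)) = 1/(-30043 - 144037649/63872817) = 1/(-1919075078780/63872817) = -63872817/1919075078780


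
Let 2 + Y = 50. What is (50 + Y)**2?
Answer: 9604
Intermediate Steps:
Y = 48 (Y = -2 + 50 = 48)
(50 + Y)**2 = (50 + 48)**2 = 98**2 = 9604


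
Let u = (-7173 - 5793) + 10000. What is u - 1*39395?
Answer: -42361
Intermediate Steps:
u = -2966 (u = -12966 + 10000 = -2966)
u - 1*39395 = -2966 - 1*39395 = -2966 - 39395 = -42361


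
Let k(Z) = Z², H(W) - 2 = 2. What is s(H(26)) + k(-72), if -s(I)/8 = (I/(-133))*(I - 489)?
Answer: 673952/133 ≈ 5067.3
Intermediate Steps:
H(W) = 4 (H(W) = 2 + 2 = 4)
s(I) = 8*I*(-489 + I)/133 (s(I) = -8*I/(-133)*(I - 489) = -8*I*(-1/133)*(-489 + I) = -8*(-I/133)*(-489 + I) = -(-8)*I*(-489 + I)/133 = 8*I*(-489 + I)/133)
s(H(26)) + k(-72) = (8/133)*4*(-489 + 4) + (-72)² = (8/133)*4*(-485) + 5184 = -15520/133 + 5184 = 673952/133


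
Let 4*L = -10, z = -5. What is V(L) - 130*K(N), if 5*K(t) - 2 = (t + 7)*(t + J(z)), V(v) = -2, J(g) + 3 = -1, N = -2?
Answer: 726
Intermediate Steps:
J(g) = -4 (J(g) = -3 - 1 = -4)
L = -5/2 (L = (¼)*(-10) = -5/2 ≈ -2.5000)
K(t) = ⅖ + (-4 + t)*(7 + t)/5 (K(t) = ⅖ + ((t + 7)*(t - 4))/5 = ⅖ + ((7 + t)*(-4 + t))/5 = ⅖ + ((-4 + t)*(7 + t))/5 = ⅖ + (-4 + t)*(7 + t)/5)
V(L) - 130*K(N) = -2 - 130*(-26/5 + (⅕)*(-2)² + (⅗)*(-2)) = -2 - 130*(-26/5 + (⅕)*4 - 6/5) = -2 - 130*(-26/5 + ⅘ - 6/5) = -2 - 130*(-28/5) = -2 + 728 = 726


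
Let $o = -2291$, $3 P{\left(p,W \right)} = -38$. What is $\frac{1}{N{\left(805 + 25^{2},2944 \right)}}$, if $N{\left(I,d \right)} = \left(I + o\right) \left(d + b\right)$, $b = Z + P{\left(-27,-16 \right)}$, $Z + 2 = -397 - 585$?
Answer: $- \frac{1}{1676654} \approx -5.9643 \cdot 10^{-7}$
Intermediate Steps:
$P{\left(p,W \right)} = - \frac{38}{3}$ ($P{\left(p,W \right)} = \frac{1}{3} \left(-38\right) = - \frac{38}{3}$)
$Z = -984$ ($Z = -2 - 982 = -984$)
$b = - \frac{2990}{3}$ ($b = -984 - \frac{38}{3} = - \frac{2990}{3} \approx -996.67$)
$N{\left(I,d \right)} = \left(-2291 + I\right) \left(- \frac{2990}{3} + d\right)$ ($N{\left(I,d \right)} = \left(I - 2291\right) \left(d - \frac{2990}{3}\right) = \left(-2291 + I\right) \left(- \frac{2990}{3} + d\right)$)
$\frac{1}{N{\left(805 + 25^{2},2944 \right)}} = \frac{1}{\frac{6850090}{3} - 6744704 - \frac{2990 \left(805 + 25^{2}\right)}{3} + \left(805 + 25^{2}\right) 2944} = \frac{1}{\frac{6850090}{3} - 6744704 - \frac{2990 \left(805 + 625\right)}{3} + \left(805 + 625\right) 2944} = \frac{1}{\frac{6850090}{3} - 6744704 - \frac{4275700}{3} + 1430 \cdot 2944} = \frac{1}{\frac{6850090}{3} - 6744704 - \frac{4275700}{3} + 4209920} = \frac{1}{-1676654} = - \frac{1}{1676654}$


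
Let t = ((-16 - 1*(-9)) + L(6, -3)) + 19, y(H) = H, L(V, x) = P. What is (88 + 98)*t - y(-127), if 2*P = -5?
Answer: 1894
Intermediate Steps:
P = -5/2 (P = (½)*(-5) = -5/2 ≈ -2.5000)
L(V, x) = -5/2
t = 19/2 (t = ((-16 - 1*(-9)) - 5/2) + 19 = ((-16 + 9) - 5/2) + 19 = (-7 - 5/2) + 19 = -19/2 + 19 = 19/2 ≈ 9.5000)
(88 + 98)*t - y(-127) = (88 + 98)*(19/2) - 1*(-127) = 186*(19/2) + 127 = 1767 + 127 = 1894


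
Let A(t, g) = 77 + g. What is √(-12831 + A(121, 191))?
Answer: I*√12563 ≈ 112.08*I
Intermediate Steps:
√(-12831 + A(121, 191)) = √(-12831 + (77 + 191)) = √(-12831 + 268) = √(-12563) = I*√12563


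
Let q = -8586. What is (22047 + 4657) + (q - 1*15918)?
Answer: 2200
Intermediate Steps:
(22047 + 4657) + (q - 1*15918) = (22047 + 4657) + (-8586 - 1*15918) = 26704 + (-8586 - 15918) = 26704 - 24504 = 2200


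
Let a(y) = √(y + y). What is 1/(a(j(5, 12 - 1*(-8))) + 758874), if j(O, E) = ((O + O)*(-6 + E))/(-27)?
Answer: 10244799/7774511596466 - 3*I*√210/7774511596466 ≈ 1.3177e-6 - 5.5919e-12*I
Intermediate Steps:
j(O, E) = -2*O*(-6 + E)/27 (j(O, E) = ((2*O)*(-6 + E))*(-1/27) = (2*O*(-6 + E))*(-1/27) = -2*O*(-6 + E)/27)
a(y) = √2*√y (a(y) = √(2*y) = √2*√y)
1/(a(j(5, 12 - 1*(-8))) + 758874) = 1/(√2*√((2/27)*5*(6 - (12 - 1*(-8)))) + 758874) = 1/(√2*√((2/27)*5*(6 - (12 + 8))) + 758874) = 1/(√2*√((2/27)*5*(6 - 1*20)) + 758874) = 1/(√2*√((2/27)*5*(6 - 20)) + 758874) = 1/(√2*√((2/27)*5*(-14)) + 758874) = 1/(√2*√(-140/27) + 758874) = 1/(√2*(2*I*√105/9) + 758874) = 1/(2*I*√210/9 + 758874) = 1/(758874 + 2*I*√210/9)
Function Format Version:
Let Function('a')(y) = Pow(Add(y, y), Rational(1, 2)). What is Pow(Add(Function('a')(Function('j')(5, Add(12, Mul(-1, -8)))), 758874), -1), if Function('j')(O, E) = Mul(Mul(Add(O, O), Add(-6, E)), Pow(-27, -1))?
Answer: Add(Rational(10244799, 7774511596466), Mul(Rational(-3, 7774511596466), I, Pow(210, Rational(1, 2)))) ≈ Add(1.3177e-6, Mul(-5.5919e-12, I))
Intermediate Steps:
Function('j')(O, E) = Mul(Rational(-2, 27), O, Add(-6, E)) (Function('j')(O, E) = Mul(Mul(Mul(2, O), Add(-6, E)), Rational(-1, 27)) = Mul(Mul(2, O, Add(-6, E)), Rational(-1, 27)) = Mul(Rational(-2, 27), O, Add(-6, E)))
Function('a')(y) = Mul(Pow(2, Rational(1, 2)), Pow(y, Rational(1, 2))) (Function('a')(y) = Pow(Mul(2, y), Rational(1, 2)) = Mul(Pow(2, Rational(1, 2)), Pow(y, Rational(1, 2))))
Pow(Add(Function('a')(Function('j')(5, Add(12, Mul(-1, -8)))), 758874), -1) = Pow(Add(Mul(Pow(2, Rational(1, 2)), Pow(Mul(Rational(2, 27), 5, Add(6, Mul(-1, Add(12, Mul(-1, -8))))), Rational(1, 2))), 758874), -1) = Pow(Add(Mul(Pow(2, Rational(1, 2)), Pow(Mul(Rational(2, 27), 5, Add(6, Mul(-1, Add(12, 8)))), Rational(1, 2))), 758874), -1) = Pow(Add(Mul(Pow(2, Rational(1, 2)), Pow(Mul(Rational(2, 27), 5, Add(6, Mul(-1, 20))), Rational(1, 2))), 758874), -1) = Pow(Add(Mul(Pow(2, Rational(1, 2)), Pow(Mul(Rational(2, 27), 5, Add(6, -20)), Rational(1, 2))), 758874), -1) = Pow(Add(Mul(Pow(2, Rational(1, 2)), Pow(Mul(Rational(2, 27), 5, -14), Rational(1, 2))), 758874), -1) = Pow(Add(Mul(Pow(2, Rational(1, 2)), Pow(Rational(-140, 27), Rational(1, 2))), 758874), -1) = Pow(Add(Mul(Pow(2, Rational(1, 2)), Mul(Rational(2, 9), I, Pow(105, Rational(1, 2)))), 758874), -1) = Pow(Add(Mul(Rational(2, 9), I, Pow(210, Rational(1, 2))), 758874), -1) = Pow(Add(758874, Mul(Rational(2, 9), I, Pow(210, Rational(1, 2)))), -1)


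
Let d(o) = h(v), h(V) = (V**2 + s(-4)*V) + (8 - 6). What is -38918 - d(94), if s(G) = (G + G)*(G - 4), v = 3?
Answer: -39121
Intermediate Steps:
s(G) = 2*G*(-4 + G) (s(G) = (2*G)*(-4 + G) = 2*G*(-4 + G))
h(V) = 2 + V**2 + 64*V (h(V) = (V**2 + (2*(-4)*(-4 - 4))*V) + (8 - 6) = (V**2 + (2*(-4)*(-8))*V) + 2 = (V**2 + 64*V) + 2 = 2 + V**2 + 64*V)
d(o) = 203 (d(o) = 2 + 3**2 + 64*3 = 2 + 9 + 192 = 203)
-38918 - d(94) = -38918 - 1*203 = -38918 - 203 = -39121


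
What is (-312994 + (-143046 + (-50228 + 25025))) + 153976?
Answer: -327267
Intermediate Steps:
(-312994 + (-143046 + (-50228 + 25025))) + 153976 = (-312994 + (-143046 - 25203)) + 153976 = (-312994 - 168249) + 153976 = -481243 + 153976 = -327267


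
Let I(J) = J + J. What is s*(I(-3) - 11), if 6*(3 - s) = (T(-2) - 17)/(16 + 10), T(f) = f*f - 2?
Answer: -2737/52 ≈ -52.635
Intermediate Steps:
T(f) = -2 + f**2 (T(f) = f**2 - 2 = -2 + f**2)
I(J) = 2*J
s = 161/52 (s = 3 - ((-2 + (-2)**2) - 17)/(6*(16 + 10)) = 3 - ((-2 + 4) - 17)/(6*26) = 3 - (2 - 17)/(6*26) = 3 - (-5)/(2*26) = 3 - 1/6*(-15/26) = 3 + 5/52 = 161/52 ≈ 3.0962)
s*(I(-3) - 11) = 161*(2*(-3) - 11)/52 = 161*(-6 - 11)/52 = (161/52)*(-17) = -2737/52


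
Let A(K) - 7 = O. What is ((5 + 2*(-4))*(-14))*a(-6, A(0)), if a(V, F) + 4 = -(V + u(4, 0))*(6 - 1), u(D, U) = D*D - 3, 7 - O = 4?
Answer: -1638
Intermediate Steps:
O = 3 (O = 7 - 1*4 = 7 - 4 = 3)
A(K) = 10 (A(K) = 7 + 3 = 10)
u(D, U) = -3 + D² (u(D, U) = D² - 3 = -3 + D²)
a(V, F) = -69 - 5*V (a(V, F) = -4 - (V + (-3 + 4²))*(6 - 1) = -4 - (V + (-3 + 16))*5 = -4 - (V + 13)*5 = -4 - (13 + V)*5 = -4 - (65 + 5*V) = -4 + (-65 - 5*V) = -69 - 5*V)
((5 + 2*(-4))*(-14))*a(-6, A(0)) = ((5 + 2*(-4))*(-14))*(-69 - 5*(-6)) = ((5 - 8)*(-14))*(-69 + 30) = -3*(-14)*(-39) = 42*(-39) = -1638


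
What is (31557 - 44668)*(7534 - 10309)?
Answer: 36383025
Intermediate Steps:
(31557 - 44668)*(7534 - 10309) = -13111*(-2775) = 36383025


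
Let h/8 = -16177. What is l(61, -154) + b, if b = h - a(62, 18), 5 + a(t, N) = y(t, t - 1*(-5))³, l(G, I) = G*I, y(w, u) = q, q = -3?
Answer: -138778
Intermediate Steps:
y(w, u) = -3
h = -129416 (h = 8*(-16177) = -129416)
a(t, N) = -32 (a(t, N) = -5 + (-3)³ = -5 - 27 = -32)
b = -129384 (b = -129416 - 1*(-32) = -129416 + 32 = -129384)
l(61, -154) + b = 61*(-154) - 129384 = -9394 - 129384 = -138778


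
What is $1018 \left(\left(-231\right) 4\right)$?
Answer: $-940632$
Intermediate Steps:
$1018 \left(\left(-231\right) 4\right) = 1018 \left(-924\right) = -940632$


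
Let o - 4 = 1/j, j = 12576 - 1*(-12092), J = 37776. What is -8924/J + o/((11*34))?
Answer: -4912740845/21782189352 ≈ -0.22554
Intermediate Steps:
j = 24668 (j = 12576 + 12092 = 24668)
o = 98673/24668 (o = 4 + 1/24668 = 98673/24668 ≈ 4.0000)
-8924/J + o/((11*34)) = -8924/37776 + 98673/(24668*((11*34))) = -8924*1/37776 + (98673/24668)/374 = -2231/9444 + (98673/24668)*(1/374) = -2231/9444 + 98673/9225832 = -4912740845/21782189352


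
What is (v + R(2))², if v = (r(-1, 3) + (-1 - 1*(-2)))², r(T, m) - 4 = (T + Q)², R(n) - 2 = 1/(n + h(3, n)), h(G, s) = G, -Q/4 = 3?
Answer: 22919234881/25 ≈ 9.1677e+8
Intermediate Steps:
Q = -12 (Q = -4*3 = -12)
R(n) = 2 + 1/(3 + n) (R(n) = 2 + 1/(n + 3) = 2 + 1/(3 + n))
r(T, m) = 4 + (-12 + T)² (r(T, m) = 4 + (T - 12)² = 4 + (-12 + T)²)
v = 30276 (v = ((4 + (-12 - 1)²) + (-1 - 1*(-2)))² = ((4 + (-13)²) + (-1 + 2))² = ((4 + 169) + 1)² = (173 + 1)² = 174² = 30276)
(v + R(2))² = (30276 + (7 + 2*2)/(3 + 2))² = (30276 + (7 + 4)/5)² = (30276 + (⅕)*11)² = (30276 + 11/5)² = (151391/5)² = 22919234881/25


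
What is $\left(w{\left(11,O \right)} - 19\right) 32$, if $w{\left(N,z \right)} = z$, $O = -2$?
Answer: $-672$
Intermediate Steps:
$\left(w{\left(11,O \right)} - 19\right) 32 = \left(-2 - 19\right) 32 = \left(-21\right) 32 = -672$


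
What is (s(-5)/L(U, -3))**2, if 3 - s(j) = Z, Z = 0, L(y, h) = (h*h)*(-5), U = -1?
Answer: 1/225 ≈ 0.0044444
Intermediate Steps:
L(y, h) = -5*h**2 (L(y, h) = h**2*(-5) = -5*h**2)
s(j) = 3 (s(j) = 3 - 1*0 = 3 + 0 = 3)
(s(-5)/L(U, -3))**2 = (3/((-5*(-3)**2)))**2 = (3/((-5*9)))**2 = (3/(-45))**2 = (3*(-1/45))**2 = (-1/15)**2 = 1/225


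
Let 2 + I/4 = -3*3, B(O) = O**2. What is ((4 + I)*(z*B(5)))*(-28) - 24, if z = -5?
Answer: -140024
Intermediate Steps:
I = -44 (I = -8 + 4*(-3*3) = -8 + 4*(-9) = -8 - 36 = -44)
((4 + I)*(z*B(5)))*(-28) - 24 = ((4 - 44)*(-5*5**2))*(-28) - 24 = -(-200)*25*(-28) - 24 = -40*(-125)*(-28) - 24 = 5000*(-28) - 24 = -140000 - 24 = -140024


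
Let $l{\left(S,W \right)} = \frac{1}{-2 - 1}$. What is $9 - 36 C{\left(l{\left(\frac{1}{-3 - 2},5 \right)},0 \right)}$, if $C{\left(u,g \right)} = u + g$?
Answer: $21$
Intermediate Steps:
$l{\left(S,W \right)} = - \frac{1}{3}$ ($l{\left(S,W \right)} = \frac{1}{-3} = - \frac{1}{3}$)
$C{\left(u,g \right)} = g + u$
$9 - 36 C{\left(l{\left(\frac{1}{-3 - 2},5 \right)},0 \right)} = 9 - 36 \left(0 - \frac{1}{3}\right) = 9 - -12 = 9 + 12 = 21$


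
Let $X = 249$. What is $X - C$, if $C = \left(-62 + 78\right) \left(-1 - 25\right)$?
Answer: $665$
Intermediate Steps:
$C = -416$ ($C = 16 \left(-26\right) = -416$)
$X - C = 249 - -416 = 249 + 416 = 665$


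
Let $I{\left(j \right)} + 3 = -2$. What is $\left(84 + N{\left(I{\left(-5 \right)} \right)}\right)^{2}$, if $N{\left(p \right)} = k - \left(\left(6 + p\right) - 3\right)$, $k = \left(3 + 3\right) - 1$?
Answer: $8281$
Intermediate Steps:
$I{\left(j \right)} = -5$ ($I{\left(j \right)} = -3 - 2 = -5$)
$k = 5$ ($k = 6 - 1 = 5$)
$N{\left(p \right)} = 2 - p$ ($N{\left(p \right)} = 5 - \left(\left(6 + p\right) - 3\right) = 5 - \left(3 + p\right) = 2 - p$)
$\left(84 + N{\left(I{\left(-5 \right)} \right)}\right)^{2} = \left(84 + \left(2 - -5\right)\right)^{2} = \left(84 + \left(2 + 5\right)\right)^{2} = \left(84 + 7\right)^{2} = 91^{2} = 8281$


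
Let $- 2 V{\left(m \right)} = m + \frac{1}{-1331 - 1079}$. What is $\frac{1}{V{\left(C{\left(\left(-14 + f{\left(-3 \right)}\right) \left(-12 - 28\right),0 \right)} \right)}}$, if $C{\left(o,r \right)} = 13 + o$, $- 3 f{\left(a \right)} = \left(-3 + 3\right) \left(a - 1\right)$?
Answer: $- \frac{4820}{1380929} \approx -0.0034904$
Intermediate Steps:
$f{\left(a \right)} = 0$ ($f{\left(a \right)} = - \frac{\left(-3 + 3\right) \left(a - 1\right)}{3} = - \frac{0 \left(-1 + a\right)}{3} = \left(- \frac{1}{3}\right) 0 = 0$)
$V{\left(m \right)} = \frac{1}{4820} - \frac{m}{2}$ ($V{\left(m \right)} = - \frac{m + \frac{1}{-1331 - 1079}}{2} = - \frac{m + \frac{1}{-2410}}{2} = - \frac{m - \frac{1}{2410}}{2} = - \frac{- \frac{1}{2410} + m}{2} = \frac{1}{4820} - \frac{m}{2}$)
$\frac{1}{V{\left(C{\left(\left(-14 + f{\left(-3 \right)}\right) \left(-12 - 28\right),0 \right)} \right)}} = \frac{1}{\frac{1}{4820} - \frac{13 + \left(-14 + 0\right) \left(-12 - 28\right)}{2}} = \frac{1}{\frac{1}{4820} - \frac{13 - -560}{2}} = \frac{1}{\frac{1}{4820} - \frac{13 + 560}{2}} = \frac{1}{\frac{1}{4820} - \frac{573}{2}} = \frac{1}{- \frac{1380929}{4820}} = - \frac{4820}{1380929}$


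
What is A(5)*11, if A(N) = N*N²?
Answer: 1375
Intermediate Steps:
A(N) = N³
A(5)*11 = 5³*11 = 125*11 = 1375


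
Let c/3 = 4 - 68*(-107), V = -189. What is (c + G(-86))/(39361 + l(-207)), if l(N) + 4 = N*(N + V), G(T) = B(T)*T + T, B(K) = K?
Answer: 29150/121329 ≈ 0.24026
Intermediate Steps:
c = 21840 (c = 3*(4 - 68*(-107)) = 3*(4 + 7276) = 3*7280 = 21840)
G(T) = T + T**2 (G(T) = T*T + T = T**2 + T = T + T**2)
l(N) = -4 + N*(-189 + N) (l(N) = -4 + N*(N - 189) = -4 + N*(-189 + N))
(c + G(-86))/(39361 + l(-207)) = (21840 - 86*(1 - 86))/(39361 + (-4 + (-207)**2 - 189*(-207))) = (21840 - 86*(-85))/(39361 + (-4 + 42849 + 39123)) = (21840 + 7310)/(39361 + 81968) = 29150/121329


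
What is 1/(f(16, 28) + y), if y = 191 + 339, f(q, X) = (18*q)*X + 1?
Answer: 1/8595 ≈ 0.00011635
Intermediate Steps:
f(q, X) = 1 + 18*X*q (f(q, X) = 18*X*q + 1 = 1 + 18*X*q)
y = 530
1/(f(16, 28) + y) = 1/((1 + 18*28*16) + 530) = 1/((1 + 8064) + 530) = 1/(8065 + 530) = 1/8595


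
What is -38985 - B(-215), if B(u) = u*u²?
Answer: 9899390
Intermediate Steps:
B(u) = u³
-38985 - B(-215) = -38985 - 1*(-215)³ = -38985 - 1*(-9938375) = -38985 + 9938375 = 9899390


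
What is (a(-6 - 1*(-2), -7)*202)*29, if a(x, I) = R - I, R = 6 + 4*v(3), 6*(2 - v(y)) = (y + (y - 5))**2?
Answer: 357338/3 ≈ 1.1911e+5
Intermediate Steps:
v(y) = 2 - (-5 + 2*y)**2/6 (v(y) = 2 - (y + (y - 5))**2/6 = 2 - (y + (-5 + y))**2/6 = 2 - (-5 + 2*y)**2/6)
R = 40/3 (R = 6 + 4*(2 - (-5 + 2*3)**2/6) = 6 + 4*(2 - (-5 + 6)**2/6) = 6 + 4*(2 - 1/6*1**2) = 6 + 4*(2 - 1/6*1) = 6 + 4*(2 - 1/6) = 6 + 4*(11/6) = 6 + 22/3 = 40/3 ≈ 13.333)
a(x, I) = 40/3 - I
(a(-6 - 1*(-2), -7)*202)*29 = ((40/3 - 1*(-7))*202)*29 = ((40/3 + 7)*202)*29 = ((61/3)*202)*29 = (12322/3)*29 = 357338/3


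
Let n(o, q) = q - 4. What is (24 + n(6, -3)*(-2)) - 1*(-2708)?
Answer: 2746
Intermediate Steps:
n(o, q) = -4 + q
(24 + n(6, -3)*(-2)) - 1*(-2708) = (24 + (-4 - 3)*(-2)) - 1*(-2708) = (24 - 7*(-2)) + 2708 = (24 + 14) + 2708 = 38 + 2708 = 2746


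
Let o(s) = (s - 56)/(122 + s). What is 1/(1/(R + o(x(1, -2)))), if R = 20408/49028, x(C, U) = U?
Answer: -49333/735420 ≈ -0.067081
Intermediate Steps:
R = 5102/12257 (R = 20408*(1/49028) = 5102/12257 ≈ 0.41625)
o(s) = (-56 + s)/(122 + s)
1/(1/(R + o(x(1, -2)))) = 1/(1/(5102/12257 + (-56 - 2)/(122 - 2))) = 1/(1/(5102/12257 - 58/120)) = 1/(1/(5102/12257 + (1/120)*(-58))) = 1/(1/(5102/12257 - 29/60)) = 1/(1/(-49333/735420)) = 1/(-735420/49333) = -49333/735420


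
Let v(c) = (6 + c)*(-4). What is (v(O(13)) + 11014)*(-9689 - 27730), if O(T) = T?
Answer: -409289022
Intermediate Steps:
v(c) = -24 - 4*c
(v(O(13)) + 11014)*(-9689 - 27730) = ((-24 - 4*13) + 11014)*(-9689 - 27730) = ((-24 - 52) + 11014)*(-37419) = (-76 + 11014)*(-37419) = 10938*(-37419) = -409289022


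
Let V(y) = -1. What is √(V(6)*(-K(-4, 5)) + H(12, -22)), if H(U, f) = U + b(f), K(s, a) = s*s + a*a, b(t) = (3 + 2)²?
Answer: √78 ≈ 8.8318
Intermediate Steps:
b(t) = 25 (b(t) = 5² = 25)
K(s, a) = a² + s² (K(s, a) = s² + a² = a² + s²)
H(U, f) = 25 + U (H(U, f) = U + 25 = 25 + U)
√(V(6)*(-K(-4, 5)) + H(12, -22)) = √(-(-1)*(5² + (-4)²) + (25 + 12)) = √(-(-1)*(25 + 16) + 37) = √(-(-1)*41 + 37) = √(-1*(-41) + 37) = √(41 + 37) = √78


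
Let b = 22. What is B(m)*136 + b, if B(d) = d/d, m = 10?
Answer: 158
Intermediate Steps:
B(d) = 1
B(m)*136 + b = 1*136 + 22 = 136 + 22 = 158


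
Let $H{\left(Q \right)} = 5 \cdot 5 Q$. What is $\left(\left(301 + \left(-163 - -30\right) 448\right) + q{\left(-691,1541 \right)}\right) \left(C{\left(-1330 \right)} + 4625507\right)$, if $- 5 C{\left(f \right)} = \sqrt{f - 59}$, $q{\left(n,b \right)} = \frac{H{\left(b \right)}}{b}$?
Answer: $-274098293806 + \frac{59258 i \sqrt{1389}}{5} \approx -2.741 \cdot 10^{11} + 4.417 \cdot 10^{5} i$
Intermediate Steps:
$H{\left(Q \right)} = 25 Q$
$q{\left(n,b \right)} = 25$ ($q{\left(n,b \right)} = \frac{25 b}{b} = 25$)
$C{\left(f \right)} = - \frac{\sqrt{-59 + f}}{5}$ ($C{\left(f \right)} = - \frac{\sqrt{f - 59}}{5} = - \frac{\sqrt{-59 + f}}{5}$)
$\left(\left(301 + \left(-163 - -30\right) 448\right) + q{\left(-691,1541 \right)}\right) \left(C{\left(-1330 \right)} + 4625507\right) = \left(\left(301 + \left(-163 - -30\right) 448\right) + 25\right) \left(- \frac{\sqrt{-59 - 1330}}{5} + 4625507\right) = \left(\left(301 + \left(-163 + 30\right) 448\right) + 25\right) \left(- \frac{\sqrt{-1389}}{5} + 4625507\right) = \left(\left(301 - 59584\right) + 25\right) \left(- \frac{i \sqrt{1389}}{5} + 4625507\right) = \left(-59283 + 25\right) \left(4625507 - \frac{i \sqrt{1389}}{5}\right) = - 59258 \left(4625507 - \frac{i \sqrt{1389}}{5}\right) = -274098293806 + \frac{59258 i \sqrt{1389}}{5}$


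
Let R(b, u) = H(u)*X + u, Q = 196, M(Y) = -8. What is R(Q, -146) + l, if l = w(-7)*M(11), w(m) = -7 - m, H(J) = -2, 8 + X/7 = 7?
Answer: -132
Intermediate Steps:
X = -7 (X = -56 + 7*7 = -56 + 49 = -7)
R(b, u) = 14 + u (R(b, u) = -2*(-7) + u = 14 + u)
l = 0 (l = (-7 - 1*(-7))*(-8) = (-7 + 7)*(-8) = 0*(-8) = 0)
R(Q, -146) + l = (14 - 146) + 0 = -132 + 0 = -132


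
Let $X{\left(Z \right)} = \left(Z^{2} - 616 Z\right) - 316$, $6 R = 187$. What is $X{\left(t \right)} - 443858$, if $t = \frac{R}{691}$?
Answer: $- \frac{7635524796047}{17189316} \approx -4.442 \cdot 10^{5}$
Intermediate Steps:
$R = \frac{187}{6}$ ($R = \frac{1}{6} \cdot 187 = \frac{187}{6} \approx 31.167$)
$t = \frac{187}{4146}$ ($t = \frac{187}{6 \cdot 691} = \frac{187}{6} \cdot \frac{1}{691} = \frac{187}{4146} \approx 0.045104$)
$X{\left(Z \right)} = -316 + Z^{2} - 616 Z$
$X{\left(t \right)} - 443858 = \left(-316 + \left(\frac{187}{4146}\right)^{2} - \frac{57596}{2073}\right) - 443858 = \left(-316 + \frac{34969}{17189316} - \frac{57596}{2073}\right) - 443858 = - \frac{5909374919}{17189316} - 443858 = - \frac{7635524796047}{17189316}$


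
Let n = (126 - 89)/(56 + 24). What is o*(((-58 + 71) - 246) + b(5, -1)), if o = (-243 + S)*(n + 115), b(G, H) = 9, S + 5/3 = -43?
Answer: 37200478/5 ≈ 7.4401e+6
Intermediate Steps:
S = -134/3 (S = -5/3 - 43 = -134/3 ≈ -44.667)
n = 37/80 ≈ 0.46250
o = -2657177/80 (o = (-243 - 134/3)*(37/80 + 115) = -863/3*9237/80 = -2657177/80 ≈ -33215.)
o*(((-58 + 71) - 246) + b(5, -1)) = -2657177*(((-58 + 71) - 246) + 9)/80 = -2657177*((13 - 246) + 9)/80 = -2657177*(-233 + 9)/80 = -2657177/80*(-224) = 37200478/5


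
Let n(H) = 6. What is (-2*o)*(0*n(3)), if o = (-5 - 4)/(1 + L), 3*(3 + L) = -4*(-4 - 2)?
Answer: 0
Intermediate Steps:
L = 5 (L = -3 + (-4*(-4 - 2))/3 = -3 + (-4*(-6))/3 = -3 + (1/3)*24 = -3 + 8 = 5)
o = -3/2 (o = (-5 - 4)/(1 + 5) = -9/6 = -9*1/6 = -3/2 ≈ -1.5000)
(-2*o)*(0*n(3)) = (-2*(-3/2))*(0*6) = 3*0 = 0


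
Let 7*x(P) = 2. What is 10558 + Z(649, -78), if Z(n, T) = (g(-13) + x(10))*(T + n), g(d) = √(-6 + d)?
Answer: 75048/7 + 571*I*√19 ≈ 10721.0 + 2488.9*I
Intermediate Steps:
x(P) = 2/7 (x(P) = (⅐)*2 = 2/7)
Z(n, T) = (2/7 + I*√19)*(T + n) (Z(n, T) = (√(-6 - 13) + 2/7)*(T + n) = (√(-19) + 2/7)*(T + n) = (I*√19 + 2/7)*(T + n) = (2/7 + I*√19)*(T + n))
10558 + Z(649, -78) = 10558 + ((2/7)*(-78) + (2/7)*649 + I*(-78)*√19 + I*649*√19) = 10558 + (-156/7 + 1298/7 - 78*I*√19 + 649*I*√19) = 10558 + (1142/7 + 571*I*√19) = 75048/7 + 571*I*√19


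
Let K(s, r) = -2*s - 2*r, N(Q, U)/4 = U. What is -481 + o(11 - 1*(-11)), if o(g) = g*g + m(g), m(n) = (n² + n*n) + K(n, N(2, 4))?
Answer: 895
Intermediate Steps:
N(Q, U) = 4*U
K(s, r) = -2*r - 2*s
m(n) = -32 - 2*n + 2*n² (m(n) = (n² + n*n) + (-8*4 - 2*n) = (n² + n²) + (-2*16 - 2*n) = 2*n² + (-32 - 2*n) = -32 - 2*n + 2*n²)
o(g) = -32 - 2*g + 3*g² (o(g) = g*g + (-32 - 2*g + 2*g²) = g² + (-32 - 2*g + 2*g²) = -32 - 2*g + 3*g²)
-481 + o(11 - 1*(-11)) = -481 + (-32 - 2*(11 - 1*(-11)) + 3*(11 - 1*(-11))²) = -481 + (-32 - 2*(11 + 11) + 3*(11 + 11)²) = -481 + (-32 - 2*22 + 3*22²) = -481 + (-32 - 44 + 3*484) = -481 + (-32 - 44 + 1452) = -481 + 1376 = 895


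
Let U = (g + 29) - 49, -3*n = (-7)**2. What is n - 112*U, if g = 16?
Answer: 1295/3 ≈ 431.67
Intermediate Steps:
n = -49/3 (n = -1/3*(-7)**2 = -1/3*49 = -49/3 ≈ -16.333)
U = -4 (U = (16 + 29) - 49 = 45 - 49 = -4)
n - 112*U = -49/3 - 112*(-4) = -49/3 + 448 = 1295/3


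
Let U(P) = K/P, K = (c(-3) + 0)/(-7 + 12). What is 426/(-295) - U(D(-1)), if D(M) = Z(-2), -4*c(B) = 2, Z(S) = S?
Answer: -1763/1180 ≈ -1.4941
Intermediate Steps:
c(B) = -½ (c(B) = -¼*2 = -½)
D(M) = -2
K = -⅒ (K = (-½ + 0)/(-7 + 12) = -½/5 = -½*⅕ = -⅒ ≈ -0.10000)
U(P) = -1/(10*P)
426/(-295) - U(D(-1)) = 426/(-295) - (-1)/(10*(-2)) = 426*(-1/295) - (-1)*(-1)/(10*2) = -426/295 - 1*1/20 = -426/295 - 1/20 = -1763/1180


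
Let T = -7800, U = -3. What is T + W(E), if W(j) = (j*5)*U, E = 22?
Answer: -8130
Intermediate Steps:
W(j) = -15*j (W(j) = (j*5)*(-3) = (5*j)*(-3) = -15*j)
T + W(E) = -7800 - 15*22 = -7800 - 330 = -8130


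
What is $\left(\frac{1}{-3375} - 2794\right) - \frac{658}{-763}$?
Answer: $- \frac{1027525609}{367875} \approx -2793.1$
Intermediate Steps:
$\left(\frac{1}{-3375} - 2794\right) - \frac{658}{-763} = \left(- \frac{1}{3375} - 2794\right) - - \frac{94}{109} = - \frac{9429751}{3375} + \frac{94}{109} = - \frac{1027525609}{367875}$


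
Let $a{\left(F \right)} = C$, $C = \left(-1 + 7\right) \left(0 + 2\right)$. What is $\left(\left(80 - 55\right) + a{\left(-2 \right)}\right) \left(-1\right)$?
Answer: $-37$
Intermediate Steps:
$C = 12$ ($C = 6 \cdot 2 = 12$)
$a{\left(F \right)} = 12$
$\left(\left(80 - 55\right) + a{\left(-2 \right)}\right) \left(-1\right) = \left(\left(80 - 55\right) + 12\right) \left(-1\right) = \left(25 + 12\right) \left(-1\right) = 37 \left(-1\right) = -37$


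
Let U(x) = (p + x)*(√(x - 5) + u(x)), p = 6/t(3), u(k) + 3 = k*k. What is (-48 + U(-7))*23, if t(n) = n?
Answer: -6394 - 230*I*√3 ≈ -6394.0 - 398.37*I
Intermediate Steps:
u(k) = -3 + k² (u(k) = -3 + k*k = -3 + k²)
p = 2 (p = 6/3 = 6*(⅓) = 2)
U(x) = (2 + x)*(-3 + x² + √(-5 + x)) (U(x) = (2 + x)*(√(x - 5) + (-3 + x²)) = (2 + x)*(√(-5 + x) + (-3 + x²)) = (2 + x)*(-3 + x² + √(-5 + x)))
(-48 + U(-7))*23 = (-48 + (-6 + 2*(-7)² + 2*√(-5 - 7) - 7*√(-5 - 7) - 7*(-3 + (-7)²)))*23 = (-48 + (-6 + 2*49 + 2*√(-12) - 14*I*√3 - 7*(-3 + 49)))*23 = (-48 + (-6 + 98 + 2*(2*I*√3) - 14*I*√3 - 7*46))*23 = (-48 + (-6 + 98 + 4*I*√3 - 14*I*√3 - 322))*23 = (-48 + (-230 - 10*I*√3))*23 = (-278 - 10*I*√3)*23 = -6394 - 230*I*√3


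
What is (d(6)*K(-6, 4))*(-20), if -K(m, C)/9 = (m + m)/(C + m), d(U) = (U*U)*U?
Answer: 233280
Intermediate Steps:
d(U) = U**3 (d(U) = U**2*U = U**3)
K(m, C) = -18*m/(C + m) (K(m, C) = -9*(m + m)/(C + m) = -9*2*m/(C + m) = -18*m/(C + m))
(d(6)*K(-6, 4))*(-20) = (6**3*(-18*(-6)/(4 - 6)))*(-20) = (216*(-18*(-6)/(-2)))*(-20) = (216*(-18*(-6)*(-1/2)))*(-20) = (216*(-54))*(-20) = -11664*(-20) = 233280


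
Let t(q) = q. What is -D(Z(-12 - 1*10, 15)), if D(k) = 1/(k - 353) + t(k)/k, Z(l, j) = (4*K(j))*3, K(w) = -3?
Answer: -388/389 ≈ -0.99743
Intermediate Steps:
Z(l, j) = -36 (Z(l, j) = (4*(-3))*3 = -12*3 = -36)
D(k) = 1 + 1/(-353 + k) (D(k) = 1/(k - 353) + k/k = 1/(-353 + k) + 1 = 1 + 1/(-353 + k))
-D(Z(-12 - 1*10, 15)) = -(-352 - 36)/(-353 - 36) = -(-388)/(-389) = -(-1)*(-388)/389 = -1*388/389 = -388/389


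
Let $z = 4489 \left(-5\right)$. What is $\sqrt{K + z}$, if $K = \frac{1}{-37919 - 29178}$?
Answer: $\frac{7 i \sqrt{2062195027798}}{67097} \approx 149.82 i$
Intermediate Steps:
$z = -22445$
$K = - \frac{1}{67097}$ ($K = \frac{1}{-67097} = - \frac{1}{67097} \approx -1.4904 \cdot 10^{-5}$)
$\sqrt{K + z} = \sqrt{- \frac{1}{67097} - 22445} = \sqrt{- \frac{1505992166}{67097}} = \frac{7 i \sqrt{2062195027798}}{67097}$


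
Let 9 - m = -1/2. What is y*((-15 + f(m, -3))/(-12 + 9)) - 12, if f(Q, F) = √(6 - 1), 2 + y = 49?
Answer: 223 - 47*√5/3 ≈ 187.97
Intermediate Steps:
m = 19/2 (m = 9 - (-1)/2 = 9 - 1*(-½) = 9 + ½ = 19/2 ≈ 9.5000)
y = 47 (y = -2 + 49 = 47)
f(Q, F) = √5
y*((-15 + f(m, -3))/(-12 + 9)) - 12 = 47*((-15 + √5)/(-12 + 9)) - 12 = 47*((-15 + √5)/(-3)) - 12 = 47*((-15 + √5)*(-⅓)) - 12 = 47*(5 - √5/3) - 12 = (235 - 47*√5/3) - 12 = 223 - 47*√5/3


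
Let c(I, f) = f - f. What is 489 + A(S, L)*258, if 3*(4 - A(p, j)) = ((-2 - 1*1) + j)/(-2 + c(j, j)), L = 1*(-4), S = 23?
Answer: 1220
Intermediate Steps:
c(I, f) = 0
L = -4
A(p, j) = 7/2 + j/6 (A(p, j) = 4 - ((-2 - 1*1) + j)/(3*(-2 + 0)) = 4 - ((-2 - 1) + j)/(3*(-2)) = 4 - (-3 + j)*(-1)/(3*2) = 4 - (3/2 - j/2)/3 = 4 + (-½ + j/6) = 7/2 + j/6)
489 + A(S, L)*258 = 489 + (7/2 + (⅙)*(-4))*258 = 489 + (7/2 - ⅔)*258 = 489 + (17/6)*258 = 489 + 731 = 1220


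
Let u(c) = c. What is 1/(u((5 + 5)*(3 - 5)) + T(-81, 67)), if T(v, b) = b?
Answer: 1/47 ≈ 0.021277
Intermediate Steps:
1/(u((5 + 5)*(3 - 5)) + T(-81, 67)) = 1/((5 + 5)*(3 - 5) + 67) = 1/(10*(-2) + 67) = 1/(-20 + 67) = 1/47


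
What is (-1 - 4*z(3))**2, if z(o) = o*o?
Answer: 1369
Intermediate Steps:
z(o) = o**2
(-1 - 4*z(3))**2 = (-1 - 4*3**2)**2 = (-1 - 4*9)**2 = (-1 - 36)**2 = (-37)**2 = 1369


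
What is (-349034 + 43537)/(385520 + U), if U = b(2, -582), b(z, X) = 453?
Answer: -305497/385973 ≈ -0.79150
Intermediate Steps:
U = 453
(-349034 + 43537)/(385520 + U) = (-349034 + 43537)/(385520 + 453) = -305497/385973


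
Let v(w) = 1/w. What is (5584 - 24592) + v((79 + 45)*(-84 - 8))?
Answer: -216843265/11408 ≈ -19008.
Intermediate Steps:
(5584 - 24592) + v((79 + 45)*(-84 - 8)) = (5584 - 24592) + 1/((79 + 45)*(-84 - 8)) = -19008 + 1/(124*(-92)) = -19008 + 1/(-11408) = -19008 - 1/11408 = -216843265/11408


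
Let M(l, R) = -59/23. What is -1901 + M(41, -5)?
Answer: -43782/23 ≈ -1903.6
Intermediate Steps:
M(l, R) = -59/23 (M(l, R) = -59*1/23 = -59/23)
-1901 + M(41, -5) = -1901 - 59/23 = -43782/23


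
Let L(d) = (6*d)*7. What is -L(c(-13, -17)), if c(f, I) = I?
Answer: 714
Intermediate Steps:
L(d) = 42*d
-L(c(-13, -17)) = -42*(-17) = -1*(-714) = 714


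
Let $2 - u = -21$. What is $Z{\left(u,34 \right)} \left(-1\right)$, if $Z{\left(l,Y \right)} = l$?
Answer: $-23$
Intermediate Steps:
$u = 23$ ($u = 2 - -21 = 2 + 21 = 23$)
$Z{\left(u,34 \right)} \left(-1\right) = 23 \left(-1\right) = -23$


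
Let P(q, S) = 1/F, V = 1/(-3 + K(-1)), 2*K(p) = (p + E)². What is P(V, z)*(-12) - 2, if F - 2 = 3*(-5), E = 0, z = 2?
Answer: -14/13 ≈ -1.0769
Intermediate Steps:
F = -13 (F = 2 + 3*(-5) = 2 - 15 = -13)
K(p) = p²/2 (K(p) = (p + 0)²/2 = p²/2)
V = -⅖ (V = 1/(-3 + (½)*(-1)²) = 1/(-3 + (½)*1) = 1/(-3 + ½) = 1/(-5/2) = -⅖ ≈ -0.40000)
P(q, S) = -1/13 (P(q, S) = 1/(-13) = -1/13)
P(V, z)*(-12) - 2 = -1/13*(-12) - 2 = 12/13 - 2 = -14/13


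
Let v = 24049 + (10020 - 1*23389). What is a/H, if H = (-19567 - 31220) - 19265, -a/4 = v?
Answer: 10680/17513 ≈ 0.60983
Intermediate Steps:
v = 10680 (v = 24049 + (10020 - 23389) = 24049 - 13369 = 10680)
a = -42720 (a = -4*10680 = -42720)
H = -70052 (H = -50787 - 19265 = -70052)
a/H = -42720/(-70052) = -42720*(-1/70052) = 10680/17513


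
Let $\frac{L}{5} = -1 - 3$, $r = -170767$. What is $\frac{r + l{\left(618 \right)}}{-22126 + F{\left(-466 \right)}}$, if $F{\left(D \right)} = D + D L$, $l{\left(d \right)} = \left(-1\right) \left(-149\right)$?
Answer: $\frac{12187}{948} \approx 12.855$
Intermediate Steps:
$L = -20$ ($L = 5 \left(-1 - 3\right) = 5 \left(-4\right) = -20$)
$l{\left(d \right)} = 149$
$F{\left(D \right)} = - 19 D$ ($F{\left(D \right)} = D + D \left(-20\right) = D - 20 D = - 19 D$)
$\frac{r + l{\left(618 \right)}}{-22126 + F{\left(-466 \right)}} = \frac{-170767 + 149}{-22126 - -8854} = - \frac{170618}{-22126 + 8854} = - \frac{170618}{-13272} = \left(-170618\right) \left(- \frac{1}{13272}\right) = \frac{12187}{948}$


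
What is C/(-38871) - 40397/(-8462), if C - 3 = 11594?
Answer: 1472137973/328926402 ≈ 4.4756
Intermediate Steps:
C = 11597 (C = 3 + 11594 = 11597)
C/(-38871) - 40397/(-8462) = 11597/(-38871) - 40397/(-8462) = 11597*(-1/38871) - 40397*(-1/8462) = -11597/38871 + 40397/8462 = 1472137973/328926402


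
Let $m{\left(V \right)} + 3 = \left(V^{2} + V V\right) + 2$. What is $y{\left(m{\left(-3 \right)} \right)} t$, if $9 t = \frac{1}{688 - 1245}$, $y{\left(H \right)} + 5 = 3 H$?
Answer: $- \frac{46}{5013} \approx -0.0091761$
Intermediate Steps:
$m{\left(V \right)} = -1 + 2 V^{2}$ ($m{\left(V \right)} = -3 + \left(\left(V^{2} + V V\right) + 2\right) = -3 + \left(\left(V^{2} + V^{2}\right) + 2\right) = -3 + \left(2 V^{2} + 2\right) = -3 + \left(2 + 2 V^{2}\right) = -1 + 2 V^{2}$)
$y{\left(H \right)} = -5 + 3 H$
$t = - \frac{1}{5013}$ ($t = \frac{1}{9 \left(688 - 1245\right)} = \frac{1}{9 \left(-557\right)} = \frac{1}{9} \left(- \frac{1}{557}\right) = - \frac{1}{5013} \approx -0.00019948$)
$y{\left(m{\left(-3 \right)} \right)} t = \left(-5 + 3 \left(-1 + 2 \left(-3\right)^{2}\right)\right) \left(- \frac{1}{5013}\right) = \left(-5 + 3 \left(-1 + 2 \cdot 9\right)\right) \left(- \frac{1}{5013}\right) = \left(-5 + 3 \left(-1 + 18\right)\right) \left(- \frac{1}{5013}\right) = \left(-5 + 3 \cdot 17\right) \left(- \frac{1}{5013}\right) = \left(-5 + 51\right) \left(- \frac{1}{5013}\right) = 46 \left(- \frac{1}{5013}\right) = - \frac{46}{5013}$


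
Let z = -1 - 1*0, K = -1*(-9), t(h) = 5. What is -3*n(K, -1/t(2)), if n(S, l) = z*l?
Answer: -⅗ ≈ -0.60000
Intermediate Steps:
K = 9
z = -1 (z = -1 + 0 = -1)
n(S, l) = -l
-3*n(K, -1/t(2)) = -(-3)*(-1/5) = -(-3)*(-1*⅕) = -(-3)*(-1)/5 = -3*⅕ = -⅗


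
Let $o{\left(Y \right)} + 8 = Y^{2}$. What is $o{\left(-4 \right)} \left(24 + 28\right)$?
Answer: $416$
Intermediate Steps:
$o{\left(Y \right)} = -8 + Y^{2}$
$o{\left(-4 \right)} \left(24 + 28\right) = \left(-8 + \left(-4\right)^{2}\right) \left(24 + 28\right) = \left(-8 + 16\right) 52 = 8 \cdot 52 = 416$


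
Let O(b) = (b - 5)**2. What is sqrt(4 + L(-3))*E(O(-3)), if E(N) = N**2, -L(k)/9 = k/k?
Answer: 4096*I*sqrt(5) ≈ 9158.9*I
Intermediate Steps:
O(b) = (-5 + b)**2
L(k) = -9 (L(k) = -9*k/k = -9*1 = -9)
sqrt(4 + L(-3))*E(O(-3)) = sqrt(4 - 9)*((-5 - 3)**2)**2 = sqrt(-5)*((-8)**2)**2 = (I*sqrt(5))*64**2 = (I*sqrt(5))*4096 = 4096*I*sqrt(5)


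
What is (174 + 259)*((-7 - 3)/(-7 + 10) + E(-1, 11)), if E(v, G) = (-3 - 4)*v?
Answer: 4763/3 ≈ 1587.7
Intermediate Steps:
E(v, G) = -7*v
(174 + 259)*((-7 - 3)/(-7 + 10) + E(-1, 11)) = (174 + 259)*((-7 - 3)/(-7 + 10) - 7*(-1)) = 433*(-10/3 + 7) = 433*(11/3) = 4763/3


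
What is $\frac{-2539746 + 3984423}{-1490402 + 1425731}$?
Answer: $- \frac{481559}{21557} \approx -22.339$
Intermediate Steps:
$\frac{-2539746 + 3984423}{-1490402 + 1425731} = \frac{1444677}{-64671} = 1444677 \left(- \frac{1}{64671}\right) = - \frac{481559}{21557}$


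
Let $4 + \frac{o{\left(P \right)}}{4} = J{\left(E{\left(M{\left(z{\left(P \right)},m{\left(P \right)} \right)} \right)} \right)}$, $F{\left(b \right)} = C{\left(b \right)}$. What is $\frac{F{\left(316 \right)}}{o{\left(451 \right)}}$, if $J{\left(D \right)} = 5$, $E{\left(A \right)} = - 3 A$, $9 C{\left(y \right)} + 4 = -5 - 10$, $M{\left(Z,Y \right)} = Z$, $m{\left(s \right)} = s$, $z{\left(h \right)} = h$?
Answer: $- \frac{19}{36} \approx -0.52778$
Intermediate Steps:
$C{\left(y \right)} = - \frac{19}{9}$ ($C{\left(y \right)} = - \frac{4}{9} + \frac{-5 - 10}{9} = - \frac{4}{9} + \frac{1}{9} \left(-15\right) = - \frac{4}{9} - \frac{5}{3} = - \frac{19}{9}$)
$F{\left(b \right)} = - \frac{19}{9}$
$o{\left(P \right)} = 4$ ($o{\left(P \right)} = -16 + 4 \cdot 5 = -16 + 20 = 4$)
$\frac{F{\left(316 \right)}}{o{\left(451 \right)}} = - \frac{19}{9 \cdot 4} = \left(- \frac{19}{9}\right) \frac{1}{4} = - \frac{19}{36}$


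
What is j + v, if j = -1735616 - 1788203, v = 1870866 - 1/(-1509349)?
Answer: -2494882957596/1509349 ≈ -1.6530e+6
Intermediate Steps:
v = 2823789726235/1509349 (v = 1870866 - 1*(-1/1509349) = 1870866 + 1/1509349 = 2823789726235/1509349 ≈ 1.8709e+6)
j = -3523819
j + v = -3523819 + 2823789726235/1509349 = -2494882957596/1509349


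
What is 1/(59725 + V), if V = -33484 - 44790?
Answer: -1/18549 ≈ -5.3911e-5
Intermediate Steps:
V = -78274
1/(59725 + V) = 1/(59725 - 78274) = 1/(-18549) = -1/18549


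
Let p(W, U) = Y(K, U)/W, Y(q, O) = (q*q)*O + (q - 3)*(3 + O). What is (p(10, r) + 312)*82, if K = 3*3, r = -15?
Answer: 75153/5 ≈ 15031.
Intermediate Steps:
K = 9
Y(q, O) = O*q**2 + (-3 + q)*(3 + O) (Y(q, O) = q**2*O + (-3 + q)*(3 + O) = O*q**2 + (-3 + q)*(3 + O))
p(W, U) = (18 + 87*U)/W (p(W, U) = (-9 - 3*U + 3*9 + U*9 + U*9**2)/W = (-9 - 3*U + 27 + 9*U + U*81)/W = (-9 - 3*U + 27 + 9*U + 81*U)/W = (18 + 87*U)/W)
(p(10, r) + 312)*82 = (3*(6 + 29*(-15))/10 + 312)*82 = (3*(1/10)*(6 - 435) + 312)*82 = (3*(1/10)*(-429) + 312)*82 = (-1287/10 + 312)*82 = (1833/10)*82 = 75153/5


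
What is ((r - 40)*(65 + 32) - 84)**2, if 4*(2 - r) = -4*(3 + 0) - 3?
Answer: 185640625/16 ≈ 1.1603e+7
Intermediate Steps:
r = 23/4 (r = 2 - (-4*(3 + 0) - 3)/4 = 2 - (-4*3 - 3)/4 = 2 - (-12 - 3)/4 = 2 - 1/4*(-15) = 2 + 15/4 = 23/4 ≈ 5.7500)
((r - 40)*(65 + 32) - 84)**2 = ((23/4 - 40)*(65 + 32) - 84)**2 = (-137/4*97 - 84)**2 = (-13289/4 - 84)**2 = (-13625/4)**2 = 185640625/16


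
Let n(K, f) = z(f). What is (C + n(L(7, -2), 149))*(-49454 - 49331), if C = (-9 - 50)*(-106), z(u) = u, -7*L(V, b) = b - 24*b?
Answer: -632520355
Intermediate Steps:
L(V, b) = 23*b/7 (L(V, b) = -(b - 24*b)/7 = -(-23)*b/7 = 23*b/7)
n(K, f) = f
C = 6254 (C = -59*(-106) = 6254)
(C + n(L(7, -2), 149))*(-49454 - 49331) = (6254 + 149)*(-49454 - 49331) = 6403*(-98785) = -632520355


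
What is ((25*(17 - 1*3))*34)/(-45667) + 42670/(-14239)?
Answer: -2118054990/650252413 ≈ -3.2573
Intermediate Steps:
((25*(17 - 1*3))*34)/(-45667) + 42670/(-14239) = ((25*(17 - 3))*34)*(-1/45667) + 42670*(-1/14239) = ((25*14)*34)*(-1/45667) - 42670/14239 = (350*34)*(-1/45667) - 42670/14239 = 11900*(-1/45667) - 42670/14239 = -11900/45667 - 42670/14239 = -2118054990/650252413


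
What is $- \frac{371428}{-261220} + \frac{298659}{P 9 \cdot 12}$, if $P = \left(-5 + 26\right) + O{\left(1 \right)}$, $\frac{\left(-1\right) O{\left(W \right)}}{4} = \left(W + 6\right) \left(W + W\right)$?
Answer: $- \frac{1276861769}{16456860} \approx -77.588$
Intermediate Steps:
$O{\left(W \right)} = - 8 W \left(6 + W\right)$ ($O{\left(W \right)} = - 4 \left(W + 6\right) \left(W + W\right) = - 4 \left(6 + W\right) 2 W = - 4 \cdot 2 W \left(6 + W\right) = - 8 W \left(6 + W\right)$)
$P = -35$ ($P = \left(-5 + 26\right) - 8 \left(6 + 1\right) = 21 - 8 \cdot 7 = 21 - 56 = -35$)
$- \frac{371428}{-261220} + \frac{298659}{P 9 \cdot 12} = - \frac{371428}{-261220} + \frac{298659}{\left(-35\right) 9 \cdot 12} = \left(-371428\right) \left(- \frac{1}{261220}\right) + \frac{298659}{\left(-315\right) 12} = \frac{92857}{65305} + \frac{298659}{-3780} = \frac{92857}{65305} + 298659 \left(- \frac{1}{3780}\right) = \frac{92857}{65305} - \frac{99553}{1260} = - \frac{1276861769}{16456860}$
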